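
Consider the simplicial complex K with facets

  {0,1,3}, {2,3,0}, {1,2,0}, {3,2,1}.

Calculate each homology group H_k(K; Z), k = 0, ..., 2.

H_0 = Z,  H_1 = 0,  H_2 = Z.

Fix the vertex order 0 < 1 < 2 < 3 and write every simplex with vertices in increasing order. Then dim K = 2 and the simplices of K are:

  0-simplices (4): [0], [1], [2], [3]
  1-simplices (6): [0,1], [0,2], [0,3], [1,2], [1,3], [2,3]
  2-simplices (4): [0,1,2], [0,1,3], [0,2,3], [1,2,3]

so the chain groups are C_0 ≅ Z^4, C_1 ≅ Z^6, C_2 ≅ Z^4.

The boundary map ∂_1: C_1 → C_0 maps an edge to its endpoints' difference, ∂[p,q] = q − p.
As a 4×6 matrix over Z this has rank 3, with invariant factors (1,1,1).

The boundary map ∂_2: C_2 → C_1 acts by ∂[p,q,r] = [q,r] − [p,r] + [p,q]. For instance
  ∂[0,1,2] = [1,2] − [0,2] + [0,1],
  ∂[1,2,3] = [2,3] − [1,3] + [1,2].
As a 6×4 matrix over Z this has rank 3, with invariant factors (1,1,1).

From H_k ≅ ker(∂_k) / im(∂_{k+1}) we obtain:

  H_0: rank C_0 − rank ∂_1 = 4 − 3 = 1, and the invariant factors of ∂_1 are all 1, so H_0 ≅ Z.
  H_1: rank ker ∂_1 − rank ∂_2 = (6 − 3) − 3 = 0, and the invariant factors of ∂_2 are all 1, so H_1 ≅ 0.
  H_2: rank ker ∂_2 − rank ∂_3 = (4 − 3) − 0 = 1, and there is no ∂_3, so H_2 ≅ Z.

As a check, the Euler characteristic is 4 − 6 + 4 = 2, which agrees with 1 − 0 + 1 = 2.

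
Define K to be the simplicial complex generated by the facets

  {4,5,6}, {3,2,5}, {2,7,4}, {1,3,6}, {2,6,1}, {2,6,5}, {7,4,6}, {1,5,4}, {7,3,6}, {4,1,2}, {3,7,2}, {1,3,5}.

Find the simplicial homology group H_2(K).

Fix the vertex order 1 < 2 < 3 < 4 < 5 < 6 < 7 and write every simplex with vertices in increasing order. Then dim K = 2 and the simplices of K are:

  0-simplices (7): [1], [2], [3], [4], [5], [6], [7]
  1-simplices (18): [1,2], [1,3], [1,4], [1,5], [1,6], [2,3], [2,4], [2,5], [2,6], [2,7], [3,5], [3,6], [3,7], [4,5], [4,6], [4,7], [5,6], [6,7]
  2-simplices (12): [1,2,4], [1,2,6], [1,3,5], [1,3,6], [1,4,5], [2,3,5], [2,3,7], [2,4,7], [2,5,6], [3,6,7], [4,5,6], [4,6,7]

so the chain groups are C_0 ≅ Z^7, C_1 ≅ Z^18, C_2 ≅ Z^12.

The boundary map ∂_1: C_1 → C_0 maps an edge to its endpoints' difference, ∂[p,q] = q − p. For instance
  ∂[2,4] = [4] − [2].
As a 7×18 matrix over Z this has rank 6, with invariant factors (1,1,1,1,1,1).

Boundary ∂_2: C_2 → C_1 sends each 2-simplex [p,q,r] to [q,r] − [p,r] + [p,q]. For instance
  ∂[2,5,6] = [5,6] − [2,6] + [2,5],
  ∂[3,6,7] = [6,7] − [3,7] + [3,6].
The resulting 18×12 matrix has rank 12, and its Smith normal form has invariant factors (1,1,1,1,1,1,1,1,1,1,1,2).

Computing H_k = (kernel of ∂_k) / (image of ∂_{k+1}):

  H_2: rank ker ∂_2 − rank ∂_3 = (12 − 12) − 0 = 0, and there is no ∂_3, so H_2 ≅ 0.

H_2 = 0.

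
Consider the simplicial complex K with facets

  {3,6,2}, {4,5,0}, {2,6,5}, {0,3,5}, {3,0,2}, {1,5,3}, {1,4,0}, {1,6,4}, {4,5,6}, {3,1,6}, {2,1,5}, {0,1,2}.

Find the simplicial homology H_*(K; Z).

H_0 = Z,  H_1 = Z_2,  H_2 = 0.

Take the total order 0 < 1 < 2 < 3 < 4 < 5 < 6 on the vertex set. Then K (dimension 2) consists of the simplices:

  0-simplices (7): [0], [1], [2], [3], [4], [5], [6]
  1-simplices (18): [0,1], [0,2], [0,3], [0,4], [0,5], [1,2], [1,3], [1,4], [1,5], [1,6], [2,3], [2,5], [2,6], [3,5], [3,6], [4,5], [4,6], [5,6]
  2-simplices (12): [0,1,2], [0,1,4], [0,2,3], [0,3,5], [0,4,5], [1,2,5], [1,3,5], [1,3,6], [1,4,6], [2,3,6], [2,5,6], [4,5,6]

giving chain groups C_0 ≅ Z^7, C_1 ≅ Z^18, C_2 ≅ Z^12.

∂_1: C_1 → C_0 sends each edge [p,q] (with p < q) to q − p.
The resulting 7×18 matrix has rank 6, and its Smith normal form has invariant factors (1,1,1,1,1,1).

∂_2: C_2 → C_1 acts by ∂[p,q,r] = [q,r] − [p,r] + [p,q]. For instance
  ∂[2,3,6] = [3,6] − [2,6] + [2,3],
  ∂[1,3,6] = [3,6] − [1,6] + [1,3].
As a 18×12 matrix over Z this has rank 12, with invariant factors (1,1,1,1,1,1,1,1,1,1,1,2).

From H_k ≅ ker(∂_k) / im(∂_{k+1}) we obtain:

  H_0: rank C_0 − rank ∂_1 = 7 − 6 = 1, and the invariant factors of ∂_1 are all 1, so H_0 = Z.
  H_1: rank ker ∂_1 − rank ∂_2 = (18 − 6) − 12 = 0, and ∂_2 has invariant factor 2 > 1, so H_1 = Z_2.
  H_2: rank ker ∂_2 − rank ∂_3 = (12 − 12) − 0 = 0, and there is no ∂_3, so H_2 = 0.

As a check, the Euler characteristic is 7 − 18 + 12 = 1, which agrees with 1 − 0 + 0 = 1.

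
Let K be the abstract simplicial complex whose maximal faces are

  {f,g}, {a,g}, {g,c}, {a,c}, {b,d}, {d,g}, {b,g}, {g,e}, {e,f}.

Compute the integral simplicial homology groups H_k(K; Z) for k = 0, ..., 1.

Take the total order a < b < c < d < e < f < g on the vertex set. Then K (dimension 1) consists of the simplices:

  0-simplices (7): a, b, c, d, e, f, g
  1-simplices (9): ac, ag, bd, bg, cg, dg, ef, eg, fg

giving chain groups C_0 ≅ Z^7, C_1 ≅ Z^9.

Boundary ∂_1: C_1 → C_0 is given by ∂[p,q] = [q] − [p].
As a 7×9 matrix over Z this has rank 6, with invariant factors (1,1,1,1,1,1).

Computing H_k = (kernel of ∂_k) / (image of ∂_{k+1}):

  H_0: rank C_0 − rank ∂_1 = 7 − 6 = 1, and the invariant factors of ∂_1 are all 1, so H_0 = Z.
  H_1: rank ker ∂_1 − rank ∂_2 = (9 − 6) − 0 = 3, and there is no ∂_2, so H_1 = Z^3.

(K is a triangulation of a wedge of 3 circles.)

H_0 = Z,  H_1 = Z^3.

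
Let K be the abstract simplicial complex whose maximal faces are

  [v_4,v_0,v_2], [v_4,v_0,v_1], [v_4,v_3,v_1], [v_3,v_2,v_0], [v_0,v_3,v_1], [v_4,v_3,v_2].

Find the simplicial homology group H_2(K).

Take the total order v_0 < v_1 < v_2 < v_3 < v_4 on the vertex set. Then K (dimension 2) consists of the simplices:

  0-simplices (5): [v_0], [v_1], [v_2], [v_3], [v_4]
  1-simplices (9): [v_0,v_1], [v_0,v_2], [v_0,v_3], [v_0,v_4], [v_1,v_3], [v_1,v_4], [v_2,v_3], [v_2,v_4], [v_3,v_4]
  2-simplices (6): [v_0,v_1,v_3], [v_0,v_1,v_4], [v_0,v_2,v_3], [v_0,v_2,v_4], [v_1,v_3,v_4], [v_2,v_3,v_4]

so the chain groups are C_0 ≅ Z^5, C_1 ≅ Z^9, C_2 ≅ Z^6.

∂_1: C_1 → C_0 sends each edge [p,q] (with p < q) to q − p. For instance
  ∂[v_0,v_3] = [v_3] − [v_0].
This gives a 5×9 integer matrix of rank 4; reducing to Smith normal form yields diagonal entries (1,1,1,1).

The boundary map ∂_2: C_2 → C_1 maps a triangle to the signed sum of its edges. For instance
  ∂[v_1,v_3,v_4] = [v_3,v_4] − [v_1,v_4] + [v_1,v_3],
  ∂[v_0,v_1,v_4] = [v_1,v_4] − [v_0,v_4] + [v_0,v_1].
This gives a 9×6 integer matrix of rank 5; reducing to Smith normal form yields diagonal entries (1,1,1,1,1).

From H_k ≅ ker(∂_k) / im(∂_{k+1}) we obtain:

  H_2: rank ker ∂_2 − rank ∂_3 = (6 − 5) − 0 = 1, and there is no ∂_3, so H_2 = Z.

H_2 = Z.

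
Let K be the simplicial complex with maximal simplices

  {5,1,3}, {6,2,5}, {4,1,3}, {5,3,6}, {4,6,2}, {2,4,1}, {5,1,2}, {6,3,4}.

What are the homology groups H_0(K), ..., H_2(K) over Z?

H_0 = Z,  H_1 = 0,  H_2 = Z.

Fix the vertex order 1 < 2 < 3 < 4 < 5 < 6 and write every simplex with vertices in increasing order. Then dim K = 2 and the simplices of K are:

  0-simplices (6): [1], [2], [3], [4], [5], [6]
  1-simplices (12): [1,2], [1,3], [1,4], [1,5], [2,4], [2,5], [2,6], [3,4], [3,5], [3,6], [4,6], [5,6]
  2-simplices (8): [1,2,4], [1,2,5], [1,3,4], [1,3,5], [2,4,6], [2,5,6], [3,4,6], [3,5,6]

so the chain groups are C_0 ≅ Z^6, C_1 ≅ Z^12, C_2 ≅ Z^8.

∂_1: C_1 → C_0 maps an edge to its endpoints' difference, ∂[p,q] = q − p. For instance
  ∂[2,5] = [5] − [2].
As a 6×12 matrix over Z this has rank 5, with invariant factors (1,1,1,1,1).

∂_2: C_2 → C_1 sends each 2-simplex [p,q,r] to [q,r] − [p,r] + [p,q]. For instance
  ∂[1,2,4] = [2,4] − [1,4] + [1,2],
  ∂[3,4,6] = [4,6] − [3,6] + [3,4].
The 12×8 boundary matrix has rank 7 and Smith normal form diag(1,1,1,1,1,1,1).

Reading off H_k = ker ∂_k / im ∂_{k+1}:

  H_0: rank C_0 − rank ∂_1 = 6 − 5 = 1, and the invariant factors of ∂_1 are all 1, so H_0 = Z.
  H_1: rank ker ∂_1 − rank ∂_2 = (12 − 5) − 7 = 0, and the invariant factors of ∂_2 are all 1, so H_1 = 0.
  H_2: rank ker ∂_2 − rank ∂_3 = (8 − 7) − 0 = 1, and there is no ∂_3, so H_2 = Z.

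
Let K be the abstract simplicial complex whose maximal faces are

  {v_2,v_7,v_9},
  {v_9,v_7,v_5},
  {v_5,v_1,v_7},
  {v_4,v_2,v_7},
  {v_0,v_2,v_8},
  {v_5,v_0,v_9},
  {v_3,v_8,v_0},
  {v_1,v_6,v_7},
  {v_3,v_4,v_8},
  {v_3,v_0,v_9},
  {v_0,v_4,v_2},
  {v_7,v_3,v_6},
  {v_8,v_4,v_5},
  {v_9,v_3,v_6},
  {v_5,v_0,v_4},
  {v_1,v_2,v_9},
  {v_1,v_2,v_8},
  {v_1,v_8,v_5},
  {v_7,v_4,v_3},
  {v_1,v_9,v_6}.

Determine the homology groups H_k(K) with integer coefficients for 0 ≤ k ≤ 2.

Fix the vertex order v_0 < v_1 < v_2 < v_3 < v_4 < v_5 < v_6 < v_7 < v_8 < v_9 and write every simplex with vertices in increasing order. Then dim K = 2 and the simplices of K are:

  0-simplices (10): [v_0], [v_1], [v_2], [v_3], [v_4], [v_5], [v_6], [v_7], [v_8], [v_9]
  1-simplices (30): (30 of them)
  2-simplices (20): (20 of them)

so the chain groups are C_0 ≅ Z^10, C_1 ≅ Z^30, C_2 ≅ Z^20.

Boundary ∂_1: C_1 → C_0 maps an edge to its endpoints' difference, ∂[p,q] = q − p. For instance
  ∂[v_5,v_9] = [v_9] − [v_5].
As a 10×30 matrix over Z this has rank 9, with invariant factors (1,1,1,1,1,1,1,1,1).

Boundary ∂_2: C_2 → C_1 maps a triangle to the signed sum of its edges. For instance
  ∂[v_2,v_7,v_9] = [v_7,v_9] − [v_2,v_9] + [v_2,v_7],
  ∂[v_3,v_6,v_7] = [v_6,v_7] − [v_3,v_7] + [v_3,v_6].
The resulting 30×20 matrix has rank 20, and its Smith normal form has invariant factors (1,1,1,1,1,1,1,1,1,1,1,1,1,1,1,1,1,1,1,2).

Now H_k = ker ∂_k / im ∂_{k+1}, so:

  H_0: rank C_0 − rank ∂_1 = 10 − 9 = 1, and the invariant factors of ∂_1 are all 1, so H_0 ≅ Z.
  H_1: rank ker ∂_1 − rank ∂_2 = (30 − 9) − 20 = 1, and ∂_2 has invariant factor 2 > 1, so H_1 ≅ Z ⊕ Z/2Z.
  H_2: rank ker ∂_2 − rank ∂_3 = (20 − 20) − 0 = 0, and there is no ∂_3, so H_2 ≅ 0.

(K is a triangulation of the Klein bottle.)

H_0 ≅ Z,  H_1 ≅ Z ⊕ Z/2Z,  H_2 = 0.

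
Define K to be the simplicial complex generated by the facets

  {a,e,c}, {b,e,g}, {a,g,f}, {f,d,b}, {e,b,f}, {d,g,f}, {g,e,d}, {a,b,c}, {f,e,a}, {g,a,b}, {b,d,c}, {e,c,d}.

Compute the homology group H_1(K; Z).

H_1 = Z_2.

Fix the vertex order a < b < c < d < e < f < g and write every simplex with vertices in increasing order. Then dim K = 2 and the simplices of K are:

  0-simplices (7): a, b, c, d, e, f, g
  1-simplices (18): ab, ac, ae, af, ag, bc, bd, be, bf, bg, cd, ce, de, df, dg, ef, eg, fg
  2-simplices (12): abc, abg, ace, aef, afg, bcd, bdf, bef, beg, cde, deg, dfg

so the chain groups are C_0 ≅ Z^7, C_1 ≅ Z^18, C_2 ≅ Z^12.

Boundary ∂_1: C_1 → C_0 maps an edge to its endpoints' difference, ∂[p,q] = q − p.
This gives a 7×18 integer matrix of rank 6; reducing to Smith normal form yields diagonal entries (1,1,1,1,1,1).

∂_2: C_2 → C_1 sends each 2-simplex [p,q,r] to [q,r] − [p,r] + [p,q]. For instance
  ∂cde = de − ce + cd,
  ∂bef = ef − bf + be.
The resulting 18×12 matrix has rank 12, and its Smith normal form has invariant factors (1,1,1,1,1,1,1,1,1,1,1,2).

From H_k ≅ ker(∂_k) / im(∂_{k+1}) we obtain:

  H_1: rank ker ∂_1 − rank ∂_2 = (18 − 6) − 12 = 0, and ∂_2 has invariant factor 2 > 1, so H_1 = Z_2.

(K is a triangulation of the real projective plane RP^2.)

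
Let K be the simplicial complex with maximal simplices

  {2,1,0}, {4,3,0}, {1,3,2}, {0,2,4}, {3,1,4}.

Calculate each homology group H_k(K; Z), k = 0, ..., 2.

H_0 = Z,  H_1 = Z,  H_2 = 0.

Order the vertices as 0 < 1 < 2 < 3 < 4. Listing each simplex with vertices in this order, K has dimension 2 with simplices:

  0-simplices (5): [0], [1], [2], [3], [4]
  1-simplices (10): [0,1], [0,2], [0,3], [0,4], [1,2], [1,3], [1,4], [2,3], [2,4], [3,4]
  2-simplices (5): [0,1,2], [0,2,4], [0,3,4], [1,2,3], [1,3,4]

so the chain groups are C_0 ≅ Z^5, C_1 ≅ Z^10, C_2 ≅ Z^5.

∂_1: C_1 → C_0 sends each edge [p,q] (with p < q) to q − p.
This gives a 5×10 integer matrix of rank 4; reducing to Smith normal form yields diagonal entries (1,1,1,1).

∂_2: C_2 → C_1 maps a triangle to the signed sum of its edges. For instance
  ∂[1,2,3] = [2,3] − [1,3] + [1,2],
  ∂[0,3,4] = [3,4] − [0,4] + [0,3].
This gives a 10×5 integer matrix of rank 5; reducing to Smith normal form yields diagonal entries (1,1,1,1,1).

Reading off H_k = ker ∂_k / im ∂_{k+1}:

  H_0: rank C_0 − rank ∂_1 = 5 − 4 = 1, and the invariant factors of ∂_1 are all 1, so H_0 = Z.
  H_1: rank ker ∂_1 − rank ∂_2 = (10 − 4) − 5 = 1, and the invariant factors of ∂_2 are all 1, so H_1 = Z.
  H_2: rank ker ∂_2 − rank ∂_3 = (5 − 5) − 0 = 0, and there is no ∂_3, so H_2 = 0.

As a check, the Euler characteristic is 5 − 10 + 5 = 0, which agrees with 1 − 1 + 0 = 0.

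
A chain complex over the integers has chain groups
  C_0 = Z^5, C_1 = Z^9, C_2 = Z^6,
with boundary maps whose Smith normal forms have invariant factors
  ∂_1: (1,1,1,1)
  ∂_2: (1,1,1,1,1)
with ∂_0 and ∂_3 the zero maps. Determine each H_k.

H_0 = Z,  H_1 = 0,  H_2 = Z.

H_0: b_0 = 5 − 0 − 4 = 1; torsion from ∂_1 factors > 1: none. So H_0 = Z.
H_1: b_1 = 9 − 4 − 5 = 0; torsion from ∂_2 factors > 1: none. So H_1 = 0.
H_2: b_2 = 6 − 5 − 0 = 1; torsion from ∂_3 factors > 1: none. So H_2 = Z.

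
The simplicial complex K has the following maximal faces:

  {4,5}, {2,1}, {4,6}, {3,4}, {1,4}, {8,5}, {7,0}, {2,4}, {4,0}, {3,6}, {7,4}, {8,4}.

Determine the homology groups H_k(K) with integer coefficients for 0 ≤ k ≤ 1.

H_0 ≅ Z,  H_1 ≅ Z^4.

Fix the vertex order 0 < 1 < 2 < 3 < 4 < 5 < 6 < 7 < 8 and write every simplex with vertices in increasing order. Then dim K = 1 and the simplices of K are:

  0-simplices (9): [0], [1], [2], [3], [4], [5], [6], [7], [8]
  1-simplices (12): [0,4], [0,7], [1,2], [1,4], [2,4], [3,4], [3,6], [4,5], [4,6], [4,7], [4,8], [5,8]

so the chain groups are C_0 ≅ Z^9, C_1 ≅ Z^12.

Boundary ∂_1: C_1 → C_0 sends each edge [p,q] (with p < q) to q − p.
As a 9×12 matrix over Z this has rank 8, with invariant factors (1,1,1,1,1,1,1,1).

Computing H_k = (kernel of ∂_k) / (image of ∂_{k+1}):

  H_0: rank C_0 − rank ∂_1 = 9 − 8 = 1, and the invariant factors of ∂_1 are all 1, so H_0 ≅ Z.
  H_1: rank ker ∂_1 − rank ∂_2 = (12 − 8) − 0 = 4, and there is no ∂_2, so H_1 ≅ Z^4.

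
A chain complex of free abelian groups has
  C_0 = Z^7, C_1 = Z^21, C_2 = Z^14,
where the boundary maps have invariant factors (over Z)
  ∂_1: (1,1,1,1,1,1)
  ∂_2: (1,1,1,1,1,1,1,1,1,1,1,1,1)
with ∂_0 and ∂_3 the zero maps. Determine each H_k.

H_0 = Z,  H_1 = Z^2,  H_2 = Z.

H_0: b_0 = 7 − 0 − 6 = 1; torsion from ∂_1 factors > 1: none. So H_0 = Z.
H_1: b_1 = 21 − 6 − 13 = 2; torsion from ∂_2 factors > 1: none. So H_1 = Z^2.
H_2: b_2 = 14 − 13 − 0 = 1; torsion from ∂_3 factors > 1: none. So H_2 = Z.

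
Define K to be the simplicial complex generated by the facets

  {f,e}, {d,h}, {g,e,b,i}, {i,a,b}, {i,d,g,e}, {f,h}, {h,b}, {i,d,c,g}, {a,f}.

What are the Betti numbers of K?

b_0 = 1, b_1 = 3, b_2 = 0, b_3 = 0.

We work with the vertex ordering a < b < c < d < e < f < g < h < i. The simplices of K, each written with vertices in increasing order, are:

  0-simplices (9): a, b, c, d, e, f, g, h, i
  1-simplices (19): ab, af, ai, be, bg, bh, bi, cd, cg, ci, de, dg, dh, di, ef, eg, ei, fh, gi
  2-simplices (11): abi, beg, bei, bgi, cdg, cdi, cgi, deg, dei, dgi, egi
  3-simplices (3): begi, cdgi, degi

giving chain groups C_0 ≅ Z^9, C_1 ≅ Z^19, C_2 ≅ Z^11, C_3 ≅ Z^3.

The boundary map ∂_1: C_1 → C_0 sends each edge [p,q] (with p < q) to q − p. For instance
  ∂ei = i − e.
As a 9×19 matrix over Z this has rank 8, with invariant factors (1,1,1,1,1,1,1,1).

The boundary map ∂_2: C_2 → C_1 acts by ∂[p,q,r] = [q,r] − [p,r] + [p,q]. For instance
  ∂dei = ei − di + de,
  ∂cdg = dg − cg + cd.
This gives a 19×11 integer matrix of rank 8; reducing to Smith normal form yields diagonal entries (1,1,1,1,1,1,1,1).

Boundary ∂_3: C_3 → C_2 sends each 3-simplex σ to the alternating sum Σ_i (−1)^i (σ with its i-th vertex removed). For instance
  ∂cdgi = dgi − cgi + cdi − cdg,
  ∂degi = egi − dgi + dei − deg.
The resulting 11×3 matrix has rank 3, and its Smith normal form has invariant factors (1,1,1).

Computing H_k = (kernel of ∂_k) / (image of ∂_{k+1}):

  H_0: rank C_0 − rank ∂_1 = 9 − 8 = 1, and the invariant factors of ∂_1 are all 1, so H_0 = Z.
  H_1: rank ker ∂_1 − rank ∂_2 = (19 − 8) − 8 = 3, and the invariant factors of ∂_2 are all 1, so H_1 = Z^3.
  H_2: rank ker ∂_2 − rank ∂_3 = (11 − 8) − 3 = 0, and the invariant factors of ∂_3 are all 1, so H_2 = 0.
  H_3: rank ker ∂_3 − rank ∂_4 = (3 − 3) − 0 = 0, and there is no ∂_4, so H_3 = 0.

Hence the Betti numbers are b_0 = 1, b_1 = 3, b_2 = 0, b_3 = 0.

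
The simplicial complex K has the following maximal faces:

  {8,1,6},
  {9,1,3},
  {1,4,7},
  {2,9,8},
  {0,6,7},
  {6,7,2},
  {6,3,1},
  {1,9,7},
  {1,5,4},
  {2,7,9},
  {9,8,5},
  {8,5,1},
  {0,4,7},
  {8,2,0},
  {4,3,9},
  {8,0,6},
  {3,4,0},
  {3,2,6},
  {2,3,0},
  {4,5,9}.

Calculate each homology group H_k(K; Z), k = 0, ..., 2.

K has 10 vertices, 30 edges, 20 triangles.
rank ∂_0 = 0, rank ∂_1 = 9 ⇒ b_0 = 10 − 0 − 9 = 1; all invariant factors of ∂_1 are 1 so no torsion. So H_0 ≅ Z.
rank ∂_1 = 9, rank ∂_2 = 20 ⇒ b_1 = 30 − 9 − 20 = 1; ∂_2 has invariant factor(s) [2] giving torsion. So H_1 ≅ Z ⊕ Z_2.
rank ∂_2 = 20, rank ∂_3 = 0 ⇒ b_2 = 20 − 20 − 0 = 0. So H_2 ≅ 0.

H_0 ≅ Z,  H_1 ≅ Z ⊕ Z_2,  H_2 = 0.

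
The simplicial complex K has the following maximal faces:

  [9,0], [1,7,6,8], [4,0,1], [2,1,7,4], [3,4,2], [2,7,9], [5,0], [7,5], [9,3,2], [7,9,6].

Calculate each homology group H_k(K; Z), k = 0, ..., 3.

Order the vertices as 0 < 1 < 2 < 3 < 4 < 5 < 6 < 7 < 8 < 9. Listing each simplex with vertices in this order, K has dimension 3 with simplices:

  0-simplices (10): [0], [1], [2], [3], [4], [5], [6], [7], [8], [9]
  1-simplices (22): [0,1], [0,4], [0,5], [0,9], [1,2], [1,4], [1,6], [1,7], [1,8], [2,3], [2,4], [2,7], [2,9], [3,4], [3,9], [4,7], [5,7], [6,7], [6,8], [6,9], [7,8], [7,9]
  2-simplices (13): [0,1,4], [1,2,4], [1,2,7], [1,4,7], [1,6,7], [1,6,8], [1,7,8], [2,3,4], [2,3,9], [2,4,7], [2,7,9], [6,7,8], [6,7,9]
  3-simplices (2): [1,2,4,7], [1,6,7,8]

Hence C_0 ≅ Z^10, C_1 ≅ Z^22, C_2 ≅ Z^13, C_3 ≅ Z^2.

The boundary map ∂_1: C_1 → C_0 maps an edge to its endpoints' difference, ∂[p,q] = q − p. For instance
  ∂[0,1] = [1] − [0].
This gives a 10×22 integer matrix of rank 9; reducing to Smith normal form yields diagonal entries (1,1,1,1,1,1,1,1,1).

The boundary map ∂_2: C_2 → C_1 maps a triangle to the signed sum of its edges. For instance
  ∂[6,7,8] = [7,8] − [6,8] + [6,7],
  ∂[2,4,7] = [4,7] − [2,7] + [2,4].
This gives a 22×13 integer matrix of rank 11; reducing to Smith normal form yields diagonal entries (1,1,1,1,1,1,1,1,1,1,1).

Boundary ∂_3: C_3 → C_2 sends each 3-simplex σ to the alternating sum Σ_i (−1)^i (σ with its i-th vertex removed). For instance
  ∂[1,6,7,8] = [6,7,8] − [1,7,8] + [1,6,8] − [1,6,7],
  ∂[1,2,4,7] = [2,4,7] − [1,4,7] + [1,2,7] − [1,2,4].
The resulting 13×2 matrix has rank 2, and its Smith normal form has invariant factors (1,1).

From H_k ≅ ker(∂_k) / im(∂_{k+1}) we obtain:

  H_0: rank C_0 − rank ∂_1 = 10 − 9 = 1, and the invariant factors of ∂_1 are all 1, so H_0 = Z.
  H_1: rank ker ∂_1 − rank ∂_2 = (22 − 9) − 11 = 2, and the invariant factors of ∂_2 are all 1, so H_1 = Z^2.
  H_2: rank ker ∂_2 − rank ∂_3 = (13 − 11) − 2 = 0, and the invariant factors of ∂_3 are all 1, so H_2 = 0.
  H_3: rank ker ∂_3 − rank ∂_4 = (2 − 2) − 0 = 0, and there is no ∂_4, so H_3 = 0.

As a check, the Euler characteristic is 10 − 22 + 13 − 2 = -1, which agrees with 1 − 2 + 0 − 0 = -1.

H_0 ≅ Z,  H_1 ≅ Z^2,  H_2 = 0,  H_3 = 0.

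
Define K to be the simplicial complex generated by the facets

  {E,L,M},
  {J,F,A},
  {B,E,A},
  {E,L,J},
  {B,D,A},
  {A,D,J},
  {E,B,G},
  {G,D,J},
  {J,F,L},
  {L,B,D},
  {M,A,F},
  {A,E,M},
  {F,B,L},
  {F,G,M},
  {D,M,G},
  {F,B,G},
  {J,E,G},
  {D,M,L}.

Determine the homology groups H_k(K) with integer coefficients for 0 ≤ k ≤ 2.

H_0 ≅ Z,  H_1 ≅ Z^2,  H_2 ≅ Z.

Fix the vertex order A < B < D < E < F < G < J < L < M and write every simplex with vertices in increasing order. Then dim K = 2 and the simplices of K are:

  0-simplices (9): A, B, D, E, F, G, J, L, M
  1-simplices (27): AB, AD, AE, AF, AJ, AM, BD, BE, BF, BG, BL, DG, DJ, DL, DM, EG, EJ, EL, EM, FG, FJ, FL, FM, GJ, GM, JL, LM
  2-simplices (18): ABD, ABE, ADJ, AEM, AFJ, AFM, BDL, BEG, BFG, BFL, DGJ, DGM, DLM, EGJ, EJL, ELM, FGM, FJL

so the chain groups are C_0 ≅ Z^9, C_1 ≅ Z^27, C_2 ≅ Z^18.

Boundary ∂_1: C_1 → C_0 sends each edge [p,q] (with p < q) to q − p. For instance
  ∂FG = G − F.
The 9×27 boundary matrix has rank 8 and Smith normal form diag(1,1,1,1,1,1,1,1).

Boundary ∂_2: C_2 → C_1 acts by ∂[p,q,r] = [q,r] − [p,r] + [p,q]. For instance
  ∂BDL = DL − BL + BD,
  ∂AEM = EM − AM + AE.
The 27×18 boundary matrix has rank 17 and Smith normal form diag(1,1,1,1,1,1,1,1,1,1,1,1,1,1,1,1,1).

Now H_k = ker ∂_k / im ∂_{k+1}, so:

  H_0: rank C_0 − rank ∂_1 = 9 − 8 = 1, and the invariant factors of ∂_1 are all 1, so H_0 ≅ Z.
  H_1: rank ker ∂_1 − rank ∂_2 = (27 − 8) − 17 = 2, and the invariant factors of ∂_2 are all 1, so H_1 ≅ Z^2.
  H_2: rank ker ∂_2 − rank ∂_3 = (18 − 17) − 0 = 1, and there is no ∂_3, so H_2 ≅ Z.

(K is a triangulation of the torus T^2.)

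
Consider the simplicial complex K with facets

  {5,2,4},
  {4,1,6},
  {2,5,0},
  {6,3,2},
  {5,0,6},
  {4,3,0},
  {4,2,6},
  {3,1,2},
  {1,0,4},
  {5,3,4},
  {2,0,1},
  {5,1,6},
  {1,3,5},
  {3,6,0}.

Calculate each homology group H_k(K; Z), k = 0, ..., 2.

H_0 = Z,  H_1 = Z^2,  H_2 = Z.

We work with the vertex ordering 0 < 1 < 2 < 3 < 4 < 5 < 6. The simplices of K, each written with vertices in increasing order, are:

  0-simplices (7): [0], [1], [2], [3], [4], [5], [6]
  1-simplices (21): [0,1], [0,2], [0,3], [0,4], [0,5], [0,6], [1,2], [1,3], [1,4], [1,5], [1,6], [2,3], [2,4], [2,5], [2,6], [3,4], [3,5], [3,6], [4,5], [4,6], [5,6]
  2-simplices (14): [0,1,2], [0,1,4], [0,2,5], [0,3,4], [0,3,6], [0,5,6], [1,2,3], [1,3,5], [1,4,6], [1,5,6], [2,3,6], [2,4,5], [2,4,6], [3,4,5]

so the chain groups are C_0 ≅ Z^7, C_1 ≅ Z^21, C_2 ≅ Z^14.

∂_1: C_1 → C_0 sends each edge [p,q] (with p < q) to q − p.
The 7×21 boundary matrix has rank 6 and Smith normal form diag(1,1,1,1,1,1).

∂_2: C_2 → C_1 maps a triangle to the signed sum of its edges. For instance
  ∂[0,2,5] = [2,5] − [0,5] + [0,2],
  ∂[2,4,6] = [4,6] − [2,6] + [2,4].
As a 21×14 matrix over Z this has rank 13, with invariant factors (1,1,1,1,1,1,1,1,1,1,1,1,1).

Computing H_k = (kernel of ∂_k) / (image of ∂_{k+1}):

  H_0: rank C_0 − rank ∂_1 = 7 − 6 = 1, and the invariant factors of ∂_1 are all 1, so H_0 ≅ Z.
  H_1: rank ker ∂_1 − rank ∂_2 = (21 − 6) − 13 = 2, and the invariant factors of ∂_2 are all 1, so H_1 ≅ Z^2.
  H_2: rank ker ∂_2 − rank ∂_3 = (14 − 13) − 0 = 1, and there is no ∂_3, so H_2 ≅ Z.

As a check, the Euler characteristic is 7 − 21 + 14 = 0, which agrees with 1 − 2 + 1 = 0.
(K is a triangulation of the torus T^2.)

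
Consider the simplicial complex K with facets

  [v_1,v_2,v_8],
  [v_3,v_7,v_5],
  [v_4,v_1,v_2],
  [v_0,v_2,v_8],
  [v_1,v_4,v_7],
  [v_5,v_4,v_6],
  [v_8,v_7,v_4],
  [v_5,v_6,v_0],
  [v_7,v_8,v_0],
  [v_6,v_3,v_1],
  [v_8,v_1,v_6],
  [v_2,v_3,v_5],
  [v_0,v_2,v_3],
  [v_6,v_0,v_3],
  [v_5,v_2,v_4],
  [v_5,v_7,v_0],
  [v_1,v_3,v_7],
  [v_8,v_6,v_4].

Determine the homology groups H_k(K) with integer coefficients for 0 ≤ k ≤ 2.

Order the vertices as v_0 < v_1 < v_2 < v_3 < v_4 < v_5 < v_6 < v_7 < v_8. Listing each simplex with vertices in this order, K has dimension 2 with simplices:

  0-simplices (9): [v_0], [v_1], [v_2], [v_3], [v_4], [v_5], [v_6], [v_7], [v_8]
  1-simplices (27): (27 of them)
  2-simplices (18): (18 of them)

giving chain groups C_0 ≅ Z^9, C_1 ≅ Z^27, C_2 ≅ Z^18.

∂_1: C_1 → C_0 sends each edge [p,q] (with p < q) to q − p. For instance
  ∂[v_5,v_6] = [v_6] − [v_5].
The 9×27 boundary matrix has rank 8 and Smith normal form diag(1,1,1,1,1,1,1,1).

The boundary map ∂_2: C_2 → C_1 acts by ∂[p,q,r] = [q,r] − [p,r] + [p,q]. For instance
  ∂[v_2,v_3,v_5] = [v_3,v_5] − [v_2,v_5] + [v_2,v_3],
  ∂[v_1,v_4,v_7] = [v_4,v_7] − [v_1,v_7] + [v_1,v_4].
This gives a 27×18 integer matrix of rank 18; reducing to Smith normal form yields diagonal entries (1,1,1,1,1,1,1,1,1,1,1,1,1,1,1,1,1,2).

Reading off H_k = ker ∂_k / im ∂_{k+1}:

  H_0: rank C_0 − rank ∂_1 = 9 − 8 = 1, and the invariant factors of ∂_1 are all 1, so H_0 = Z.
  H_1: rank ker ∂_1 − rank ∂_2 = (27 − 8) − 18 = 1, and ∂_2 has invariant factor 2 > 1, so H_1 = Z ⊕ Z/2.
  H_2: rank ker ∂_2 − rank ∂_3 = (18 − 18) − 0 = 0, and there is no ∂_3, so H_2 = 0.

As a check, the Euler characteristic is 9 − 27 + 18 = 0, which agrees with 1 − 1 + 0 = 0.
(K is a triangulation of the Klein bottle.)

H_0 ≅ Z,  H_1 ≅ Z ⊕ Z/2,  H_2 = 0.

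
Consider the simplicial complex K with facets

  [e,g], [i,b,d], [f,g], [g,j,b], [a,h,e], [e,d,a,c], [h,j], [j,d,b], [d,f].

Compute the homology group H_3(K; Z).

H_3 = 0.

Take the total order a < b < c < d < e < f < g < h < i < j on the vertex set. Then K (dimension 3) consists of the simplices:

  0-simplices (10): a, b, c, d, e, f, g, h, i, j
  1-simplices (19): ac, ad, ae, ah, bd, bg, bi, bj, cd, ce, de, df, di, dj, eg, eh, fg, gj, hj
  2-simplices (8): acd, ace, ade, aeh, bdi, bdj, bgj, cde
  3-simplices (1): acde

Hence C_0 ≅ Z^10, C_1 ≅ Z^19, C_2 ≅ Z^8, C_3 ≅ Z^1.

∂_1: C_1 → C_0 is given by ∂[p,q] = [q] − [p]. For instance
  ∂eh = h − e.
The resulting 10×19 matrix has rank 9, and its Smith normal form has invariant factors (1,1,1,1,1,1,1,1,1).

The boundary map ∂_2: C_2 → C_1 sends each 2-simplex [p,q,r] to [q,r] − [p,r] + [p,q]. For instance
  ∂bdj = dj − bj + bd,
  ∂ade = de − ae + ad.
The resulting 19×8 matrix has rank 7, and its Smith normal form has invariant factors (1,1,1,1,1,1,1).

Boundary ∂_3: C_3 → C_2 sends each 3-simplex σ to the alternating sum Σ_i (−1)^i (σ with its i-th vertex removed). For instance
  ∂acde = cde − ade + ace − acd.
This gives a 8×1 integer matrix of rank 1; reducing to Smith normal form yields diagonal entries (1).

From H_k ≅ ker(∂_k) / im(∂_{k+1}) we obtain:

  H_3: rank ker ∂_3 − rank ∂_4 = (1 − 1) − 0 = 0, and there is no ∂_4, so H_3 ≅ 0.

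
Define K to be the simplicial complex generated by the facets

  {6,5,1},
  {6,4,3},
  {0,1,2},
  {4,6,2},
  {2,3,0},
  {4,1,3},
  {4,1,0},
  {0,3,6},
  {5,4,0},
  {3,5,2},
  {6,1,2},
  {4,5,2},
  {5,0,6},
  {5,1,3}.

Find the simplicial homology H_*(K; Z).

Fix the vertex order 0 < 1 < 2 < 3 < 4 < 5 < 6 and write every simplex with vertices in increasing order. Then dim K = 2 and the simplices of K are:

  0-simplices (7): [0], [1], [2], [3], [4], [5], [6]
  1-simplices (21): [0,1], [0,2], [0,3], [0,4], [0,5], [0,6], [1,2], [1,3], [1,4], [1,5], [1,6], [2,3], [2,4], [2,5], [2,6], [3,4], [3,5], [3,6], [4,5], [4,6], [5,6]
  2-simplices (14): [0,1,2], [0,1,4], [0,2,3], [0,3,6], [0,4,5], [0,5,6], [1,2,6], [1,3,4], [1,3,5], [1,5,6], [2,3,5], [2,4,5], [2,4,6], [3,4,6]

Hence C_0 ≅ Z^7, C_1 ≅ Z^21, C_2 ≅ Z^14.

∂_1: C_1 → C_0 is given by ∂[p,q] = [q] − [p].
As a 7×21 matrix over Z this has rank 6, with invariant factors (1,1,1,1,1,1).

Boundary ∂_2: C_2 → C_1 acts by ∂[p,q,r] = [q,r] − [p,r] + [p,q]. For instance
  ∂[2,4,5] = [4,5] − [2,5] + [2,4],
  ∂[1,3,4] = [3,4] − [1,4] + [1,3].
As a 21×14 matrix over Z this has rank 13, with invariant factors (1,1,1,1,1,1,1,1,1,1,1,1,1).

Computing H_k = (kernel of ∂_k) / (image of ∂_{k+1}):

  H_0: rank C_0 − rank ∂_1 = 7 − 6 = 1, and the invariant factors of ∂_1 are all 1, so H_0 = Z.
  H_1: rank ker ∂_1 − rank ∂_2 = (21 − 6) − 13 = 2, and the invariant factors of ∂_2 are all 1, so H_1 = Z^2.
  H_2: rank ker ∂_2 − rank ∂_3 = (14 − 13) − 0 = 1, and there is no ∂_3, so H_2 = Z.

H_0 = Z,  H_1 = Z^2,  H_2 = Z.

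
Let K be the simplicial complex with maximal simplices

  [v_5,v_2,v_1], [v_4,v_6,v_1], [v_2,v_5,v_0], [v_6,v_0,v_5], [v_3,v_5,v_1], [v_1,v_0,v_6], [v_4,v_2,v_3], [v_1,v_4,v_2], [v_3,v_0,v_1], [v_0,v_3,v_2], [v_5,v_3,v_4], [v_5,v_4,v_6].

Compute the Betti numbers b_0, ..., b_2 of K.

b_0 = 1, b_1 = 0, b_2 = 0.

Take the total order v_0 < v_1 < v_2 < v_3 < v_4 < v_5 < v_6 on the vertex set. Then K (dimension 2) consists of the simplices:

  0-simplices (7): [v_0], [v_1], [v_2], [v_3], [v_4], [v_5], [v_6]
  1-simplices (18): (18 of them)
  2-simplices (12): (12 of them)

so the chain groups are C_0 ≅ Z^7, C_1 ≅ Z^18, C_2 ≅ Z^12.

The boundary map ∂_1: C_1 → C_0 is given by ∂[p,q] = [q] − [p]. For instance
  ∂[v_2,v_3] = [v_3] − [v_2].
As a 7×18 matrix over Z this has rank 6, with invariant factors (1,1,1,1,1,1).

The boundary map ∂_2: C_2 → C_1 maps a triangle to the signed sum of its edges. For instance
  ∂[v_2,v_3,v_4] = [v_3,v_4] − [v_2,v_4] + [v_2,v_3],
  ∂[v_0,v_1,v_6] = [v_1,v_6] − [v_0,v_6] + [v_0,v_1].
The 18×12 boundary matrix has rank 12 and Smith normal form diag(1,1,1,1,1,1,1,1,1,1,1,2).

Computing H_k = (kernel of ∂_k) / (image of ∂_{k+1}):

  H_0: rank C_0 − rank ∂_1 = 7 − 6 = 1, and the invariant factors of ∂_1 are all 1, so H_0 ≅ Z.
  H_1: rank ker ∂_1 − rank ∂_2 = (18 − 6) − 12 = 0, and ∂_2 has invariant factor 2 > 1, so H_1 ≅ Z/2.
  H_2: rank ker ∂_2 − rank ∂_3 = (12 − 12) − 0 = 0, and there is no ∂_3, so H_2 ≅ 0.

Hence the Betti numbers are b_0 = 1, b_1 = 0, b_2 = 0.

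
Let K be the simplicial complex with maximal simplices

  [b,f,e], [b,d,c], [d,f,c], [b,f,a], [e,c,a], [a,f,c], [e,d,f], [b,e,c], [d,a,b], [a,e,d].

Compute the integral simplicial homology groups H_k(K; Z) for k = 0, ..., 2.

Fix the vertex order a < b < c < d < e < f and write every simplex with vertices in increasing order. Then dim K = 2 and the simplices of K are:

  0-simplices (6): a, b, c, d, e, f
  1-simplices (15): ab, ac, ad, ae, af, bc, bd, be, bf, cd, ce, cf, de, df, ef
  2-simplices (10): abd, abf, ace, acf, ade, bcd, bce, bef, cdf, def

so the chain groups are C_0 ≅ Z^6, C_1 ≅ Z^15, C_2 ≅ Z^10.

∂_1: C_1 → C_0 maps an edge to its endpoints' difference, ∂[p,q] = q − p.
As a 6×15 matrix over Z this has rank 5, with invariant factors (1,1,1,1,1).

The boundary map ∂_2: C_2 → C_1 acts by ∂[p,q,r] = [q,r] − [p,r] + [p,q]. For instance
  ∂ace = ce − ae + ac,
  ∂cdf = df − cf + cd.
The 15×10 boundary matrix has rank 10 and Smith normal form diag(1,1,1,1,1,1,1,1,1,2).

Computing H_k = (kernel of ∂_k) / (image of ∂_{k+1}):

  H_0: rank C_0 − rank ∂_1 = 6 − 5 = 1, and the invariant factors of ∂_1 are all 1, so H_0 ≅ Z.
  H_1: rank ker ∂_1 − rank ∂_2 = (15 − 5) − 10 = 0, and ∂_2 has invariant factor 2 > 1, so H_1 ≅ Z/2.
  H_2: rank ker ∂_2 − rank ∂_3 = (10 − 10) − 0 = 0, and there is no ∂_3, so H_2 ≅ 0.

(K is a triangulation of the real projective plane RP^2.)

H_0 ≅ Z,  H_1 ≅ Z/2,  H_2 = 0.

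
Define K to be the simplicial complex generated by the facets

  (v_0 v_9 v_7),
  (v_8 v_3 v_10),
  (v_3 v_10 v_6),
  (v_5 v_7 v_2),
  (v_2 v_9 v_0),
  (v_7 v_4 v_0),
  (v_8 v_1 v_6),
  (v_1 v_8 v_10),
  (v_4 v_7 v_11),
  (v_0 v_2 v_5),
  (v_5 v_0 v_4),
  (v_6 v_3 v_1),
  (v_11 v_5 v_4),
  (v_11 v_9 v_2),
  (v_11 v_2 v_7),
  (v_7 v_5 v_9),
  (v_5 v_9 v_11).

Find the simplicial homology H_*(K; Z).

Fix the vertex order v_0 < v_1 < v_2 < v_3 < v_4 < v_5 < v_6 < v_7 < v_8 < v_9 < v_10 < v_11 and write every simplex with vertices in increasing order. Then dim K = 2 and the simplices of K are:

  0-simplices (12): [v_0], [v_1], [v_2], [v_3], [v_4], [v_5], [v_6], [v_7], [v_8], [v_9], [v_10], [v_11]
  1-simplices (28): (28 of them)
  2-simplices (17): (17 of them)

Hence C_0 ≅ Z^12, C_1 ≅ Z^28, C_2 ≅ Z^17.

∂_1: C_1 → C_0 is given by ∂[p,q] = [q] − [p].
As a 12×28 matrix over Z this has rank 10, with invariant factors (1,1,1,1,1,1,1,1,1,1).

∂_2: C_2 → C_1 acts by ∂[p,q,r] = [q,r] − [p,r] + [p,q]. For instance
  ∂[v_2,v_5,v_7] = [v_5,v_7] − [v_2,v_7] + [v_2,v_5],
  ∂[v_1,v_6,v_8] = [v_6,v_8] − [v_1,v_8] + [v_1,v_6].
This gives a 28×17 integer matrix of rank 17; reducing to Smith normal form yields diagonal entries (1,1,1,1,1,1,1,1,1,1,1,1,1,1,1,1,2).

Now H_k = ker ∂_k / im ∂_{k+1}, so:

  H_0: rank C_0 − rank ∂_1 = 12 − 10 = 2, and the invariant factors of ∂_1 are all 1, so H_0 = Z^2.
  H_1: rank ker ∂_1 − rank ∂_2 = (28 − 10) − 17 = 1, and ∂_2 has invariant factor 2 > 1, so H_1 = Z ⊕ Z/2Z.
  H_2: rank ker ∂_2 − rank ∂_3 = (17 − 17) − 0 = 0, and there is no ∂_3, so H_2 = 0.

H_0 ≅ Z^2,  H_1 ≅ Z ⊕ Z/2Z,  H_2 = 0.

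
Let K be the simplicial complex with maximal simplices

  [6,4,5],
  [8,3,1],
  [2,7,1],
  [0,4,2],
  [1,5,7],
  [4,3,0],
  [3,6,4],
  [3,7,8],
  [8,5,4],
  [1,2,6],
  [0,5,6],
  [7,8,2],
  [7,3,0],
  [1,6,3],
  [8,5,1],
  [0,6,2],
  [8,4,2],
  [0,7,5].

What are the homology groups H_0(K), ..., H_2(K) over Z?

H_0 = Z,  H_1 = Z ⊕ Z/2,  H_2 = 0.

We work with the vertex ordering 0 < 1 < 2 < 3 < 4 < 5 < 6 < 7 < 8. The simplices of K, each written with vertices in increasing order, are:

  0-simplices (9): [0], [1], [2], [3], [4], [5], [6], [7], [8]
  1-simplices (27): (27 of them)
  2-simplices (18): [0,2,4], [0,2,6], [0,3,4], [0,3,7], [0,5,6], [0,5,7], [1,2,6], [1,2,7], [1,3,6], [1,3,8], [1,5,7], [1,5,8], [2,4,8], [2,7,8], [3,4,6], [3,7,8], [4,5,6], [4,5,8]

so the chain groups are C_0 ≅ Z^9, C_1 ≅ Z^27, C_2 ≅ Z^18.

The boundary map ∂_1: C_1 → C_0 is given by ∂[p,q] = [q] − [p].
The resulting 9×27 matrix has rank 8, and its Smith normal form has invariant factors (1,1,1,1,1,1,1,1).

Boundary ∂_2: C_2 → C_1 maps a triangle to the signed sum of its edges. For instance
  ∂[0,2,4] = [2,4] − [0,4] + [0,2],
  ∂[2,7,8] = [7,8] − [2,8] + [2,7].
As a 27×18 matrix over Z this has rank 18, with invariant factors (1,1,1,1,1,1,1,1,1,1,1,1,1,1,1,1,1,2).

From H_k ≅ ker(∂_k) / im(∂_{k+1}) we obtain:

  H_0: rank C_0 − rank ∂_1 = 9 − 8 = 1, and the invariant factors of ∂_1 are all 1, so H_0 ≅ Z.
  H_1: rank ker ∂_1 − rank ∂_2 = (27 − 8) − 18 = 1, and ∂_2 has invariant factor 2 > 1, so H_1 ≅ Z ⊕ Z/2.
  H_2: rank ker ∂_2 − rank ∂_3 = (18 − 18) − 0 = 0, and there is no ∂_3, so H_2 ≅ 0.

(K is a triangulation of the Klein bottle.)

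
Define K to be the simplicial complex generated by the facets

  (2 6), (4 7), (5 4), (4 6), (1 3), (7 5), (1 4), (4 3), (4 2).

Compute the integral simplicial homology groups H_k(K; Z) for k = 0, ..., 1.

K has 7 vertices, 9 edges.
rank ∂_0 = 0, rank ∂_1 = 6 ⇒ b_0 = 7 − 0 − 6 = 1; all invariant factors of ∂_1 are 1 so no torsion. So H_0 = Z.
rank ∂_1 = 6, rank ∂_2 = 0 ⇒ b_1 = 9 − 6 − 0 = 3. So H_1 = Z^3.

H_0 ≅ Z,  H_1 ≅ Z^3.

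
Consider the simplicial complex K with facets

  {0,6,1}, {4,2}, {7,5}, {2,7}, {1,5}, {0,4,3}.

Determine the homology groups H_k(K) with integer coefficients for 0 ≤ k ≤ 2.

We work with the vertex ordering 0 < 1 < 2 < 3 < 4 < 5 < 6 < 7. The simplices of K, each written with vertices in increasing order, are:

  0-simplices (8): [0], [1], [2], [3], [4], [5], [6], [7]
  1-simplices (10): [0,1], [0,3], [0,4], [0,6], [1,5], [1,6], [2,4], [2,7], [3,4], [5,7]
  2-simplices (2): [0,1,6], [0,3,4]

Hence C_0 ≅ Z^8, C_1 ≅ Z^10, C_2 ≅ Z^2.

∂_1: C_1 → C_0 maps an edge to its endpoints' difference, ∂[p,q] = q − p. For instance
  ∂[0,1] = [1] − [0].
The resulting 8×10 matrix has rank 7, and its Smith normal form has invariant factors (1,1,1,1,1,1,1).

The boundary map ∂_2: C_2 → C_1 acts by ∂[p,q,r] = [q,r] − [p,r] + [p,q]. For instance
  ∂[0,1,6] = [1,6] − [0,6] + [0,1],
  ∂[0,3,4] = [3,4] − [0,4] + [0,3].
The 10×2 boundary matrix has rank 2 and Smith normal form diag(1,1).

Computing H_k = (kernel of ∂_k) / (image of ∂_{k+1}):

  H_0: rank C_0 − rank ∂_1 = 8 − 7 = 1, and the invariant factors of ∂_1 are all 1, so H_0 ≅ Z.
  H_1: rank ker ∂_1 − rank ∂_2 = (10 − 7) − 2 = 1, and the invariant factors of ∂_2 are all 1, so H_1 ≅ Z.
  H_2: rank ker ∂_2 − rank ∂_3 = (2 − 2) − 0 = 0, and there is no ∂_3, so H_2 ≅ 0.

H_0 ≅ Z,  H_1 ≅ Z,  H_2 = 0.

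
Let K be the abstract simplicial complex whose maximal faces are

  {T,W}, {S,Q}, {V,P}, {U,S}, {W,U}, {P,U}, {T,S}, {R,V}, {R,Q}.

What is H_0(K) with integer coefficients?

K has 8 vertices, 9 edges.
rank ∂_0 = 0, rank ∂_1 = 7 ⇒ b_0 = 8 − 0 − 7 = 1; all invariant factors of ∂_1 are 1 so no torsion. So H_0 ≅ Z.

H_0 ≅ Z.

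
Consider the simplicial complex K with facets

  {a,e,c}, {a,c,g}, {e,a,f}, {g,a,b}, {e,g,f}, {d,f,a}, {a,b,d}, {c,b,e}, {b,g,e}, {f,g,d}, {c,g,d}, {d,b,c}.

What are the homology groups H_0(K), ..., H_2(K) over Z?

H_0 ≅ Z,  H_1 ≅ Z/2Z,  H_2 = 0.

K has 7 vertices, 18 edges, 12 triangles.
rank ∂_0 = 0, rank ∂_1 = 6 ⇒ b_0 = 7 − 0 − 6 = 1; all invariant factors of ∂_1 are 1 so no torsion. So H_0 = Z.
rank ∂_1 = 6, rank ∂_2 = 12 ⇒ b_1 = 18 − 6 − 12 = 0; ∂_2 has invariant factor(s) [2] giving torsion. So H_1 = Z/2Z.
rank ∂_2 = 12, rank ∂_3 = 0 ⇒ b_2 = 12 − 12 − 0 = 0. So H_2 = 0.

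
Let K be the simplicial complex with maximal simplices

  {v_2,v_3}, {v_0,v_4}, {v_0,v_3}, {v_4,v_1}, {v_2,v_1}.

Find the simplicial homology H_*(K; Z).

H_0 = Z,  H_1 = Z.

K has 5 vertices, 5 edges.
rank ∂_0 = 0, rank ∂_1 = 4 ⇒ b_0 = 5 − 0 − 4 = 1; all invariant factors of ∂_1 are 1 so no torsion. So H_0 = Z.
rank ∂_1 = 4, rank ∂_2 = 0 ⇒ b_1 = 5 − 4 − 0 = 1. So H_1 = Z.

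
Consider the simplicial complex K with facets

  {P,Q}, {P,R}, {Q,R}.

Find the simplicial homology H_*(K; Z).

H_0 ≅ Z,  H_1 ≅ Z.

Order the vertices as P < Q < R. Listing each simplex with vertices in this order, K has dimension 1 with simplices:

  0-simplices (3): P, Q, R
  1-simplices (3): PQ, PR, QR

giving chain groups C_0 ≅ Z^3, C_1 ≅ Z^3.

Boundary ∂_1: C_1 → C_0 sends each edge [p,q] (with p < q) to q − p.
As a 3×3 matrix over Z this has rank 2, with invariant factors (1,1).

Computing H_k = (kernel of ∂_k) / (image of ∂_{k+1}):

  H_0: rank C_0 − rank ∂_1 = 3 − 2 = 1, and the invariant factors of ∂_1 are all 1, so H_0 ≅ Z.
  H_1: rank ker ∂_1 − rank ∂_2 = (3 − 2) − 0 = 1, and there is no ∂_2, so H_1 ≅ Z.

(K is a triangulation of the circle S^1.)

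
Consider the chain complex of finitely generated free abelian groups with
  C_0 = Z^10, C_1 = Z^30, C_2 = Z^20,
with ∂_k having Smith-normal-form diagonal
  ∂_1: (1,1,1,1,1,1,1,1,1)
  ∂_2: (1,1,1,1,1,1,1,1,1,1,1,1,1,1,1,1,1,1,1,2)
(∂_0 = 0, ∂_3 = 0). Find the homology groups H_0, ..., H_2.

H_0: b_0 = 10 − 0 − 9 = 1; torsion from ∂_1 factors > 1: none. So H_0 = Z.
H_1: b_1 = 30 − 9 − 20 = 1; torsion from ∂_2 factors > 1: [2]. So H_1 = Z ⊕ Z/2.
H_2: b_2 = 20 − 20 − 0 = 0; torsion from ∂_3 factors > 1: none. So H_2 = 0.

H_0 = Z,  H_1 = Z ⊕ Z/2,  H_2 = 0.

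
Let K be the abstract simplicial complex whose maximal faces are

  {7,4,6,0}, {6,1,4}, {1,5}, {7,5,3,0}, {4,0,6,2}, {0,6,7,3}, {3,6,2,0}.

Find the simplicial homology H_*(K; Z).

K has 8 vertices, 19 edges, 16 triangles, 5 3-simplices.
rank ∂_0 = 0, rank ∂_1 = 7 ⇒ b_0 = 8 − 0 − 7 = 1; all invariant factors of ∂_1 are 1 so no torsion. So H_0 = Z.
rank ∂_1 = 7, rank ∂_2 = 11 ⇒ b_1 = 19 − 7 − 11 = 1; all invariant factors of ∂_2 are 1 so no torsion. So H_1 = Z.
rank ∂_2 = 11, rank ∂_3 = 5 ⇒ b_2 = 16 − 11 − 5 = 0; all invariant factors of ∂_3 are 1 so no torsion. So H_2 = 0.
rank ∂_3 = 5, rank ∂_4 = 0 ⇒ b_3 = 5 − 5 − 0 = 0. So H_3 = 0.

H_0 ≅ Z,  H_1 ≅ Z,  H_2 = 0,  H_3 = 0.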